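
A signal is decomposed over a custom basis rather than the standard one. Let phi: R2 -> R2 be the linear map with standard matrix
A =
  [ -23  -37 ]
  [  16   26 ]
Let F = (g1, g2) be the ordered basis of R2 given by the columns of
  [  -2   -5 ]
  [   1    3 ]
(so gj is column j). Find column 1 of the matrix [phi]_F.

<3, -3>

Column 1 of [phi]_F is the F-coordinate vector of phi(g1).
In standard coordinates phi(g1) = A g1 = <9, -6>.
Converting to F: <9, -6> = 3g1 - 3g2, so the coordinate vector is <3, -3>.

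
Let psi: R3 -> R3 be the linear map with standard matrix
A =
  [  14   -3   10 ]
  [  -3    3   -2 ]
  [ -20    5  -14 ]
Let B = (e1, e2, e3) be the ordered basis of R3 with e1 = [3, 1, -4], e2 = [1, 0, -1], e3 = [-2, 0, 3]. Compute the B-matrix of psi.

The j-th column of [psi]_B is [psi(ej)]_B.
psi(e1) = A e1 = [-1, 2, 1] = 2e1 - 3e2 + 2e3, so column 1 is [2, -3, 2].
Repeating for e2, e3 and assembling the columns gives [[2, -1, 0], [-3, 1, 2], [2, -3, 0]].

[[2, -1, 0], [-3, 1, 2], [2, -3, 0]]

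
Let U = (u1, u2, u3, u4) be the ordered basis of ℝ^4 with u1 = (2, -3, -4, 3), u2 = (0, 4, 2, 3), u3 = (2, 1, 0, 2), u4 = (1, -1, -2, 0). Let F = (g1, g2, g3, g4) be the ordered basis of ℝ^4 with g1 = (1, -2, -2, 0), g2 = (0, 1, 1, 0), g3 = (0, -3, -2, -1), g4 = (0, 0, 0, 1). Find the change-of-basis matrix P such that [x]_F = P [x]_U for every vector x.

[[2, 0, 2, 1], [-2, -2, 2, -2], [-1, -2, -1, -1], [2, 1, 1, -1]]

Take x = uj: its U-coordinates are the j-th standard unit vector, so P e_j — column j of P — equals [uj]_F.
u1 = 2g1 - 2g2 - g3 + 2g4, giving column 1 = (2, -2, -1, 2); repeating for each j gives P = [[2, 0, 2, 1], [-2, -2, 2, -2], [-1, -2, -1, -1], [2, 1, 1, -1]].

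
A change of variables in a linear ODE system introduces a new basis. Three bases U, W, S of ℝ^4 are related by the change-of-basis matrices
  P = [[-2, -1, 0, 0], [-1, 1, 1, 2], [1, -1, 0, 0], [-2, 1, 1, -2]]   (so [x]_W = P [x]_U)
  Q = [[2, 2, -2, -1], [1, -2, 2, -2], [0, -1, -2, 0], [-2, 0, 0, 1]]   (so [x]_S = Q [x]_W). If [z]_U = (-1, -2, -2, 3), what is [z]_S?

First [z]_W = P [z]_U = (4, 3, 1, -8).
Then [z]_S = Q [z]_W = (20, 16, -5, -16).

(20, 16, -5, -16)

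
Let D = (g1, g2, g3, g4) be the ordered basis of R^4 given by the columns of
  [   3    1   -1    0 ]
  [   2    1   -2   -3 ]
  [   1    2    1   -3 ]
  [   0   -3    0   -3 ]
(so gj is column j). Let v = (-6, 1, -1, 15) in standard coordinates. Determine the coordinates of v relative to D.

Write v = c_1 g1 + ... + c_4 g4 and solve for the c_i.
Gaussian elimination on [M | v] yields c = (-1, -3, 0, -2).
Check: -g1 - 3g2 + 0·g3 - 2g4 = (-6, 1, -1, 15).

(-1, -3, 0, -2)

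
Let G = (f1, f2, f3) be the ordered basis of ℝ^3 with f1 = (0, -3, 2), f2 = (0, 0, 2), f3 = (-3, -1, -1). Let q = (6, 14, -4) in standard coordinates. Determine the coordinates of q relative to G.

We seek scalars with c_1 f1 + ... + c_3 f3 = q; equivalently solve M c = q where the columns of M are f1, ..., f3.
Row-reducing the augmented matrix [M | q] gives c = (-4, 1, -2).
Check: -4f1 + f2 - 2f3 = (6, 14, -4).

(-4, 1, -2)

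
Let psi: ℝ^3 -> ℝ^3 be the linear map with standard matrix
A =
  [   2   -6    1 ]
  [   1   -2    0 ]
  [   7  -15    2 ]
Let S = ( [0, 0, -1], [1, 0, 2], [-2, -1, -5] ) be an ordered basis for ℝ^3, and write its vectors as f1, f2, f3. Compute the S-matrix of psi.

With P the matrix whose columns are f1, ..., f3, [psi]_S = P^(-1) A P.
Column by column: psi(f1) = A f1 = [-1, 0, -2]; its S-coordinates [0, -1, 0] give column 1.
Continuing for each basis vector yields [psi]_S = [[0, -2, 3], [-1, 2, -3], [0, -1, 0]].

[[0, -2, 3], [-1, 2, -3], [0, -1, 0]]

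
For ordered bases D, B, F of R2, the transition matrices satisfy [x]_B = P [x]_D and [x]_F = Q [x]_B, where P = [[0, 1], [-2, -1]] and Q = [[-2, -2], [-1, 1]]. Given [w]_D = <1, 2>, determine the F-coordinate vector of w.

<4, -6>

Composing the changes, [w]_F = Q P [w]_D.
Q P = [[4, 0], [-2, -2]]; applying this to <1, 2> gives <4, -6>.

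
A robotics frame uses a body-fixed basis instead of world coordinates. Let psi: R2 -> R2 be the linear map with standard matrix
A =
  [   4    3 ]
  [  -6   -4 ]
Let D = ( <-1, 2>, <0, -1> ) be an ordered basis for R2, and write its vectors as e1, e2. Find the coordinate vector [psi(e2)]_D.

<3, 2>

Column 2 of [psi]_D is the D-coordinate vector of psi(e2).
In standard coordinates psi(e2) = A e2 = <-3, 4>.
Converting to D: <-3, 4> = 3e1 + 2e2, so the coordinate vector is <3, 2>.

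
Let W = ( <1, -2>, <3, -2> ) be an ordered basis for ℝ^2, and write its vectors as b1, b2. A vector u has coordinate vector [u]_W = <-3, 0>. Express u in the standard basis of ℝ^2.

The coordinates say u = -3b1 + 0·b2; adding the scaled basis vectors gives <-3, 6>.

<-3, 6>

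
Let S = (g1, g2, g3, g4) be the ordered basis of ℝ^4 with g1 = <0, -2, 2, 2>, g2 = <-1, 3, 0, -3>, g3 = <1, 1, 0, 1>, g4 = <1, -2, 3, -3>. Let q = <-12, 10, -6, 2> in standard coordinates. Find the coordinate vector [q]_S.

<3, 4, -4, -4>

[q]_S is the unique c with M c = q, where M has columns g1, ..., g4.
Row-reducing the augmented matrix [M | q] gives c = (3, 4, -4, -4).
Check: 3g1 + 4g2 - 4g3 - 4g4 = <-12, 10, -6, 2>.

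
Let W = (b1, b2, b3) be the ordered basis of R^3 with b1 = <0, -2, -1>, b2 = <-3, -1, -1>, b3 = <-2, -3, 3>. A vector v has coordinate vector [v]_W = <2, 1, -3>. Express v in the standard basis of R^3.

<3, 4, -12>

By definition v = 2b1 + b2 - 3b3.
Summing componentwise gives <3, 4, -12>.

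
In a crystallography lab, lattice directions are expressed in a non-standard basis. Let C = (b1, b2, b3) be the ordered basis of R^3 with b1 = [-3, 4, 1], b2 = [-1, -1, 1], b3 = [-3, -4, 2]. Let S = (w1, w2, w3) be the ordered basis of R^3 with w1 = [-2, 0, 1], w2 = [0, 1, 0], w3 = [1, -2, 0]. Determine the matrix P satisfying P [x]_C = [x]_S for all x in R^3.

[[1, 1, 2], [2, 1, -2], [-1, 1, 1]]

Take x = bj: its C-coordinates are the j-th standard unit vector, so P e_j — column j of P — equals [bj]_S.
b1 = w1 + 2w2 - w3, giving column 1 = [1, 2, -1]; repeating for each j gives P = [[1, 1, 2], [2, 1, -2], [-1, 1, 1]].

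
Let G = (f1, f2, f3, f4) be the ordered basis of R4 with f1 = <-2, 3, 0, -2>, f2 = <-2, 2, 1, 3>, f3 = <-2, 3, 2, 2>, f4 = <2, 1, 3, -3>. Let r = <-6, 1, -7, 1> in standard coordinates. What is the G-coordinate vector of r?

<1, -4, 3, -3>

[r]_G is the unique c with M c = r, where M has columns f1, ..., f4.
Row-reducing the augmented matrix [M | r] gives c = (1, -4, 3, -3).
Check: f1 - 4f2 + 3f3 - 3f4 = <-6, 1, -7, 1>.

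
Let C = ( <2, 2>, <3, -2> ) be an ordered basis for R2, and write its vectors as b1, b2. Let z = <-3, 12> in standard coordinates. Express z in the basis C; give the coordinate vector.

[z]_C is the unique c with M c = z, where M has columns b1, b2.
System: 2c_1 + 3c_2 = -3, 2c_1 - 2c_2 = 12; solving gives c_1 = 3, c_2 = -3.
Check: 3b1 - 3b2 = <-3, 12>.

<3, -3>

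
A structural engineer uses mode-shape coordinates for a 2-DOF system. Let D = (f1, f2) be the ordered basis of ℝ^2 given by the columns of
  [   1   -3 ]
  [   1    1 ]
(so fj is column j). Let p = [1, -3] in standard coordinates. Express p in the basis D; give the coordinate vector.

Write p = c_1 f1 + c_2 f2 and solve for the c_i.
System: c_1 - 3c_2 = 1, c_1 + c_2 = -3; solving gives c_1 = -2, c_2 = -1.
Check: -2f1 - f2 = [1, -3].

[-2, -1]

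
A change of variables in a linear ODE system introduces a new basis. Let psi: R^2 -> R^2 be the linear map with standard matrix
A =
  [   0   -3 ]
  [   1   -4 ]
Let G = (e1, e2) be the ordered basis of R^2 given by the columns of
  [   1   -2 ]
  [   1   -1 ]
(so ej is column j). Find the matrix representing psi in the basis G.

[[-3, 1], [0, -1]]

Let P have columns e1, e2. Then [psi]_G = P^(-1) A P.
Here det P = 1, so P^(-1) is integer; computing A P first and then P^(-1)(A P) gives [[-3, 1], [0, -1]].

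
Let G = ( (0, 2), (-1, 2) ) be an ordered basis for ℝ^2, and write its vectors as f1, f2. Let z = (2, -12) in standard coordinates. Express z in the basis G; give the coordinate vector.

Write z = c_1 f1 + c_2 f2 and solve for the c_i.
System: 0c_1 - c_2 = 2, 2c_1 + 2c_2 = -12; solving gives c_1 = -4, c_2 = -2.
Check: -4f1 - 2f2 = (2, -12).

(-4, -2)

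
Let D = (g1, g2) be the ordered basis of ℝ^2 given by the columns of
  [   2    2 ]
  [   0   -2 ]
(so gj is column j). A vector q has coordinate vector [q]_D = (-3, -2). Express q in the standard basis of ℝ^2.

(-10, 4)

The coordinates say q = -3g1 - 2g2; adding the scaled basis vectors gives (-10, 4).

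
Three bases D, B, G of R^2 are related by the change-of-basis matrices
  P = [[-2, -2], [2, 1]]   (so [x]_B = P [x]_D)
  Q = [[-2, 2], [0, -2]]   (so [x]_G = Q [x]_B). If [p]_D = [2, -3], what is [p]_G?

[-2, -2]

First [p]_B = P [p]_D = [2, 1].
Then [p]_G = Q [p]_B = [-2, -2].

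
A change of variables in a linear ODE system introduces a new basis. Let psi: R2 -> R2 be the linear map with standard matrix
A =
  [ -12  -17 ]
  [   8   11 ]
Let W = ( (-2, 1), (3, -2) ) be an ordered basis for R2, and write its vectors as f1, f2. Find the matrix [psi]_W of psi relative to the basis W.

[[1, -2], [3, -2]]

Let P have columns f1, f2. Then [psi]_W = P^(-1) A P.
Here det P = 1, so P^(-1) is integer; computing A P first and then P^(-1)(A P) gives [[1, -2], [3, -2]].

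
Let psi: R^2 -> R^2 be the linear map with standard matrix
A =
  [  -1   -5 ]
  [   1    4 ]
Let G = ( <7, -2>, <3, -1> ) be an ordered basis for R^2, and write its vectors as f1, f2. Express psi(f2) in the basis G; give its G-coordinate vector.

<-1, 3>

Compute psi(f2) = A f2 = <2, -1> in standard coordinates.
Then write this in G-coordinates: solve for y in y_1 f1 + y_2 f2 = <2, -1>.
This gives y = <-1, 3>, which is column 2 of [psi]_G.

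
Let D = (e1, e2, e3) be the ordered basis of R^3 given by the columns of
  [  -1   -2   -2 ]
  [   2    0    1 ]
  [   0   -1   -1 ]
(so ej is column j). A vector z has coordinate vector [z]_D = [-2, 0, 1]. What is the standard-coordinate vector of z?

The coordinates say z = -2e1 + 0·e2 + e3; adding the scaled basis vectors gives [0, -3, -1].

[0, -3, -1]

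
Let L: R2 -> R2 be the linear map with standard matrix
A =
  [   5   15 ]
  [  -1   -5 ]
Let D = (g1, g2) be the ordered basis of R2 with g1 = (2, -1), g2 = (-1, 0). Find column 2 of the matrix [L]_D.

Column 2 of [L]_D is the D-coordinate vector of L(g2).
In standard coordinates L(g2) = A g2 = (-5, 1).
Converting to D: (-5, 1) = -g1 + 3g2, so the coordinate vector is (-1, 3).

(-1, 3)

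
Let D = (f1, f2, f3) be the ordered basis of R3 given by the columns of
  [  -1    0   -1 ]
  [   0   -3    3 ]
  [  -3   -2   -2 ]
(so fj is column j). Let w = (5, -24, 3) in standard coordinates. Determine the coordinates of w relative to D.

Write w = c_1 f1 + ... + c_3 f3 and solve for the c_i.
Row-reducing the augmented matrix [M | w] gives c = (-1, 4, -4).
Check: -f1 + 4f2 - 4f3 = (5, -24, 3).

(-1, 4, -4)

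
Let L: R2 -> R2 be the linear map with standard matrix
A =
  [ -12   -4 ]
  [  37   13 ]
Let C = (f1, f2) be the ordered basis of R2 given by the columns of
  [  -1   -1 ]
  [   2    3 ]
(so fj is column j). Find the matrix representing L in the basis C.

The j-th column of [L]_C is [L(fj)]_C.
L(f1) = A f1 = (4, -11) = -f1 - 3f2, so column 1 is (-1, -3).
Repeating for f2 and assembling the columns gives [[-1, -2], [-3, 2]].

[[-1, -2], [-3, 2]]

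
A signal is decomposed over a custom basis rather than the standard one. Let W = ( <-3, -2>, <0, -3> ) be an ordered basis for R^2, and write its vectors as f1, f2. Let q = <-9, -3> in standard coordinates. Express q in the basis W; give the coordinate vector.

We seek scalars with c_1 f1 + c_2 f2 = q; equivalently solve M c = q where the columns of M are f1, f2.
System: -3c_1 + 0c_2 = -9, -2c_1 - 3c_2 = -3; solving gives c_1 = 3, c_2 = -1.
Check: 3f1 - f2 = <-9, -3>.

<3, -1>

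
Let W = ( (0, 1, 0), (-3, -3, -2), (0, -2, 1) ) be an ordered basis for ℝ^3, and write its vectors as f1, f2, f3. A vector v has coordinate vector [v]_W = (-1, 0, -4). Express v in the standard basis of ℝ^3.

(0, 7, -4)

By definition v = -f1 + 0·f2 - 4f3.
Summing componentwise gives (0, 7, -4).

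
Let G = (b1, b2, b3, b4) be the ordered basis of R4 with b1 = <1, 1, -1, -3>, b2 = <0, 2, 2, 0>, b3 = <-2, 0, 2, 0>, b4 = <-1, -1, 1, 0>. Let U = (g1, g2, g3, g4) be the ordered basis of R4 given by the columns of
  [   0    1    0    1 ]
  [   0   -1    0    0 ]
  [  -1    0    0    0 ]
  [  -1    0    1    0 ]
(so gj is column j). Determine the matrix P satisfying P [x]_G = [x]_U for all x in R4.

Let M have columns bj and N have columns gj. Then for every x, N [x]_U = x = M [x]_G, so P = N^(-1) M.
Since det N = 1, N^(-1) has integer entries; multiplying gives P = [[1, -2, -2, -1], [-1, -2, 0, 1], [-2, -2, -2, -1], [2, 2, -2, -2]].

[[1, -2, -2, -1], [-1, -2, 0, 1], [-2, -2, -2, -1], [2, 2, -2, -2]]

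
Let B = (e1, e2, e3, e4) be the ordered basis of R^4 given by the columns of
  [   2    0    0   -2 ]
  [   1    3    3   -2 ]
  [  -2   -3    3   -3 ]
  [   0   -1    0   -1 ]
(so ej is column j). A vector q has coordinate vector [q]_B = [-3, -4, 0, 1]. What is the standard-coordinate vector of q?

[-8, -17, 15, 3]

The coordinates say q = -3e1 - 4e2 + 0·e3 + e4; adding the scaled basis vectors gives [-8, -17, 15, 3].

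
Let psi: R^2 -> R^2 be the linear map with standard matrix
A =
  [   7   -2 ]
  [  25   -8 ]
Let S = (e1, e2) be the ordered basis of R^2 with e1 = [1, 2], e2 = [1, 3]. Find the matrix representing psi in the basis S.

[[0, 2], [3, -1]]

Let P have columns e1, e2. Then [psi]_S = P^(-1) A P.
Here det P = 1, so P^(-1) is integer; computing A P first and then P^(-1)(A P) gives [[0, 2], [3, -1]].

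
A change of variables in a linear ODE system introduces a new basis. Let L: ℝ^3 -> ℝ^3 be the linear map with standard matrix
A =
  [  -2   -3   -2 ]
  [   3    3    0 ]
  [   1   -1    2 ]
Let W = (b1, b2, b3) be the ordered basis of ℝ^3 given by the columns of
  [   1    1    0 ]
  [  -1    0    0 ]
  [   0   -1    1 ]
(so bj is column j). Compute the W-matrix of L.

[[0, -3, 0], [1, 3, -2], [3, 2, 0]]

The j-th column of [L]_W is [L(bj)]_W.
L(b1) = A b1 = <1, 0, 2> = 0·b1 + b2 + 3b3, so column 1 is <0, 1, 3>.
Repeating for b2, b3 and assembling the columns gives [[0, -3, 0], [1, 3, -2], [3, 2, 0]].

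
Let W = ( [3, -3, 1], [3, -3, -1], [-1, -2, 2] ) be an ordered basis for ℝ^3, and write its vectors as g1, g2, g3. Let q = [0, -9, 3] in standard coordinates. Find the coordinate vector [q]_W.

[-1, 2, 3]

We seek scalars with c_1 g1 + ... + c_3 g3 = q; equivalently solve M c = q where the columns of M are g1, ..., g3.
Gaussian elimination on [M | q] yields c = (-1, 2, 3).
Check: -g1 + 2g2 + 3g3 = [0, -9, 3].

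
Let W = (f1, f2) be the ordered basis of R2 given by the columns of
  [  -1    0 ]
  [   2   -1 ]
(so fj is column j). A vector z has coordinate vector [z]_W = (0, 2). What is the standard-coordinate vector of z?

The coordinates say z = 0·f1 + 2f2; adding the scaled basis vectors gives (0, -2).

(0, -2)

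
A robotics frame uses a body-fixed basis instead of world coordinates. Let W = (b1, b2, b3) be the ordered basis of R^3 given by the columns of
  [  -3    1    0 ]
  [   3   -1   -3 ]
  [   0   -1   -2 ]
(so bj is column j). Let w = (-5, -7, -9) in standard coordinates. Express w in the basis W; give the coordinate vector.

(2, 1, 4)

[w]_W is the unique c with M c = w, where M has columns b1, ..., b3.
Gaussian elimination on [M | w] yields c = (2, 1, 4).
Check: 2b1 + b2 + 4b3 = (-5, -7, -9).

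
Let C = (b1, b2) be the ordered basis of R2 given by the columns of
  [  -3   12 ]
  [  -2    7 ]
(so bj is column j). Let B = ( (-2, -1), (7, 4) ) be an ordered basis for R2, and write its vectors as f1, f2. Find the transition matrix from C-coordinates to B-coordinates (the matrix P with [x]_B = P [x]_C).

Let M have columns bj and N have columns fj. Then for every x, N [x]_B = x = M [x]_C, so P = N^(-1) M.
Since det N = -1, N^(-1) has integer entries; multiplying gives P = [[-2, 1], [-1, 2]].

[[-2, 1], [-1, 2]]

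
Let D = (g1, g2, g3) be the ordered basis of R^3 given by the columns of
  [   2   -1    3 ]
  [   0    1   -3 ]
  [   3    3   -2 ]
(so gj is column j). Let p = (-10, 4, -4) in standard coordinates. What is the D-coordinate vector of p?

(-3, 1, -1)

[p]_D is the unique c with M c = p, where M has columns g1, ..., g3.
Solving this 3x3 system gives c = (-3, 1, -1).
Check: -3g1 + g2 - g3 = (-10, 4, -4).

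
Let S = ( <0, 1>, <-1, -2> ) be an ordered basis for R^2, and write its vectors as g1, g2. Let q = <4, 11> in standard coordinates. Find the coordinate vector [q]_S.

We seek scalars with c_1 g1 + c_2 g2 = q; equivalently solve M c = q where the columns of M are g1, g2.
System: 0c_1 - c_2 = 4, c_1 - 2c_2 = 11; solving gives c_1 = 3, c_2 = -4.
Check: 3g1 - 4g2 = <4, 11>.

<3, -4>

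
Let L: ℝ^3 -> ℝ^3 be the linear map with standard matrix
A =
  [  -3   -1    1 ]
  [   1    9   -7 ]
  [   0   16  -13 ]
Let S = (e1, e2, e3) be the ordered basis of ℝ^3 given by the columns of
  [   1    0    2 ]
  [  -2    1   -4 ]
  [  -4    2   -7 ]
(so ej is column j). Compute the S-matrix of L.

Let P have columns e1, ..., e3. Then [L]_S = P^(-1) A P.
Here det P = 1, so P^(-1) is integer; computing A P first and then P^(-1)(A P) gives [[-1, 1, -3], [1, -3, -3], [-2, 0, -3]].

[[-1, 1, -3], [1, -3, -3], [-2, 0, -3]]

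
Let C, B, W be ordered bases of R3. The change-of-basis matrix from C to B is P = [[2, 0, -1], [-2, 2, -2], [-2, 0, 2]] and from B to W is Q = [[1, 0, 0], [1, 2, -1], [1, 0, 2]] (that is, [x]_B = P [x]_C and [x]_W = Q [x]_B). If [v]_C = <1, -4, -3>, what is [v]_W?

<5, 5, -11>

Apply P to get B-coordinates <5, -4, -8>, then Q to get W-coordinates.
The result is [v]_W = <5, 5, -11>.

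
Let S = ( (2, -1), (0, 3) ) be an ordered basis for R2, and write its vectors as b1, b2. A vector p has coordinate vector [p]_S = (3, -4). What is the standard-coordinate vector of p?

(6, -15)

By definition p = 3b1 - 4b2.
Summing componentwise gives (6, -15).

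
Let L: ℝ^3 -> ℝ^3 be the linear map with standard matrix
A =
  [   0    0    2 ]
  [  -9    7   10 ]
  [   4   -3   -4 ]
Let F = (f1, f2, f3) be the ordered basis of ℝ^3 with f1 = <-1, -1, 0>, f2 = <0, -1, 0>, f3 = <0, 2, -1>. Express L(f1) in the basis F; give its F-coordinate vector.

Compute L(f1) = A f1 = <0, 2, -1> in standard coordinates.
Then write this in F-coordinates: solve for y in y_1 f1 + ... + y_3 f3 = <0, 2, -1>.
This gives y = <0, 0, 1>, which is column 1 of [L]_F.

<0, 0, 1>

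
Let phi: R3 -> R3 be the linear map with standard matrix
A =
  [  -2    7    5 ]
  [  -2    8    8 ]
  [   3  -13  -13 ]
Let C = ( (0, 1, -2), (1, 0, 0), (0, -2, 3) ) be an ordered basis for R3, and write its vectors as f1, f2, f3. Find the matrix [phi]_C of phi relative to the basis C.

Let P have columns f1, ..., f3. Then [phi]_C = P^(-1) A P.
Here det P = 1, so P^(-1) is integer; computing A P first and then P^(-1)(A P) gives [[-2, 0, 2], [-3, -2, 1], [3, 1, -3]].

[[-2, 0, 2], [-3, -2, 1], [3, 1, -3]]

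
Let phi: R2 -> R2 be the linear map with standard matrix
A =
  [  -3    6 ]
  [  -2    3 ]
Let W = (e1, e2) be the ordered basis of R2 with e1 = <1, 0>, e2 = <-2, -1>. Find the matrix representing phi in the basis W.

[[1, -2], [2, -1]]

With P the matrix whose columns are e1, e2, [phi]_W = P^(-1) A P.
Column by column: phi(e1) = A e1 = <-3, -2>; its W-coordinates <1, 2> give column 1.
Continuing for each basis vector yields [phi]_W = [[1, -2], [2, -1]].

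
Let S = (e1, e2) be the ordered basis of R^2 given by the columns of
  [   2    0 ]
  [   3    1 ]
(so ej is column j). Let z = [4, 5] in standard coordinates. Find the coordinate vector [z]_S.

[2, -1]

[z]_S is the unique c with M c = z, where M has columns e1, e2.
System: 2c_1 + 0c_2 = 4, 3c_1 + c_2 = 5; solving gives c_1 = 2, c_2 = -1.
Check: 2e1 - e2 = [4, 5].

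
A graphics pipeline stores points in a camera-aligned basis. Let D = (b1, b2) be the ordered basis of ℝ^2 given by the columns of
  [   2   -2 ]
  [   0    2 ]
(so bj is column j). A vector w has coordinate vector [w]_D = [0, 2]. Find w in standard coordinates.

[-4, 4]

By definition w = 0·b1 + 2b2.
Summing componentwise gives [-4, 4].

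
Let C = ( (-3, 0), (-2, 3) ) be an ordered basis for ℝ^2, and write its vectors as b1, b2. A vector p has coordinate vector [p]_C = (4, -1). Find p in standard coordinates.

(-10, -3)

By definition p = 4b1 - b2.
Summing componentwise gives (-10, -3).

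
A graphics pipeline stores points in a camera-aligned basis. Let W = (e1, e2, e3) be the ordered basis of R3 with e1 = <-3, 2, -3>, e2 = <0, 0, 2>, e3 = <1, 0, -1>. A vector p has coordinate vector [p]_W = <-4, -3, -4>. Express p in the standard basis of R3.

The coordinates say p = -4e1 - 3e2 - 4e3; adding the scaled basis vectors gives <8, -8, 10>.

<8, -8, 10>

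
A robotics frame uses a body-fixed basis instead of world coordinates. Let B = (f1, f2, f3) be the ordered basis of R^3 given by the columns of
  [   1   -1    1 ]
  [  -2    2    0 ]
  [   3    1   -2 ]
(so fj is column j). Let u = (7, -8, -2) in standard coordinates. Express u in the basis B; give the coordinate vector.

(2, -2, 3)

We seek scalars with c_1 f1 + ... + c_3 f3 = u; equivalently solve M c = u where the columns of M are f1, ..., f3.
Gaussian elimination on [M | u] yields c = (2, -2, 3).
Check: 2f1 - 2f2 + 3f3 = (7, -8, -2).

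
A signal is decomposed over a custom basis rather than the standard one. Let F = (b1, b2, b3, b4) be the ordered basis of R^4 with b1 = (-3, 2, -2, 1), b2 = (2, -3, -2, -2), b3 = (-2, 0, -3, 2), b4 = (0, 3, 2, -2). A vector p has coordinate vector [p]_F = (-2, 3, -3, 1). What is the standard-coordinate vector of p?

(18, -10, 9, -16)

By definition p = -2b1 + 3b2 - 3b3 + b4.
Summing componentwise gives (18, -10, 9, -16).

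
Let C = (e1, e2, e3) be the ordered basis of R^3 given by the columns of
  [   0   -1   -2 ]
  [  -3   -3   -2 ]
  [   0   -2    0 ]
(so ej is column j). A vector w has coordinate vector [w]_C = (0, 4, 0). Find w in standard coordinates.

(-4, -12, -8)

By definition w = 0·e1 + 4e2 + 0·e3.
Summing componentwise gives (-4, -12, -8).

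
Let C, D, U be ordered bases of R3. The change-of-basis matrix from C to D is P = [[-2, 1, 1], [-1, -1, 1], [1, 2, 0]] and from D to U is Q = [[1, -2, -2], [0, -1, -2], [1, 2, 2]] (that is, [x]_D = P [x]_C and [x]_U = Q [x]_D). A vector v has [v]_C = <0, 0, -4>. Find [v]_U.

Composing the changes, [v]_U = Q P [v]_C.
Q P = [[-2, -1, -1], [-1, -3, -1], [-2, 3, 3]]; applying this to <0, 0, -4> gives <4, 4, -12>.

<4, 4, -12>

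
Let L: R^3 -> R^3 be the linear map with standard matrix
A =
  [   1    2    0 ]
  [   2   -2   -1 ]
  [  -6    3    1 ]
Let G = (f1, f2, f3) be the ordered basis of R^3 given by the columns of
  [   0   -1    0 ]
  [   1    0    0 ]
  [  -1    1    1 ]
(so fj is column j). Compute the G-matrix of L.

[[-1, -3, -1], [-2, 1, 0], [3, 3, 0]]

With P the matrix whose columns are f1, ..., f3, [L]_G = P^(-1) A P.
Column by column: L(f1) = A f1 = (2, -1, 2); its G-coordinates (-1, -2, 3) give column 1.
Continuing for each basis vector yields [L]_G = [[-1, -3, -1], [-2, 1, 0], [3, 3, 0]].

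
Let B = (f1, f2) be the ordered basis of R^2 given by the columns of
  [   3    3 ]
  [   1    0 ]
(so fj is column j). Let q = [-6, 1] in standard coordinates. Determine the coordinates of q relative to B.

We seek scalars with c_1 f1 + c_2 f2 = q; equivalently solve M c = q where the columns of M are f1, f2.
System: 3c_1 + 3c_2 = -6, c_1 + 0c_2 = 1; solving gives c_1 = 1, c_2 = -3.
Check: f1 - 3f2 = [-6, 1].

[1, -3]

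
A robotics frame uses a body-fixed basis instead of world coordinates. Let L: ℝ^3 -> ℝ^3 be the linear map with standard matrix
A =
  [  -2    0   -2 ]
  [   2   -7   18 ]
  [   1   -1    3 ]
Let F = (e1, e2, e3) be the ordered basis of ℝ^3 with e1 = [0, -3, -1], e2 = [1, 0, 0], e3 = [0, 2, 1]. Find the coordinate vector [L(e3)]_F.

Column 3 of [L]_F is the F-coordinate vector of L(e3).
In standard coordinates L(e3) = A e3 = [-2, 4, 1].
Converting to F: [-2, 4, 1] = -2e1 - 2e2 - e3, so the coordinate vector is [-2, -2, -1].

[-2, -2, -1]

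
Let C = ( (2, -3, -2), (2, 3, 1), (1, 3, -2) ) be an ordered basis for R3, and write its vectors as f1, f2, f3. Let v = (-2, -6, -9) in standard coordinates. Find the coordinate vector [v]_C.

(1, -3, 2)

[v]_C is the unique c with M c = v, where M has columns f1, ..., f3.
Gaussian elimination on [M | v] yields c = (1, -3, 2).
Check: f1 - 3f2 + 2f3 = (-2, -6, -9).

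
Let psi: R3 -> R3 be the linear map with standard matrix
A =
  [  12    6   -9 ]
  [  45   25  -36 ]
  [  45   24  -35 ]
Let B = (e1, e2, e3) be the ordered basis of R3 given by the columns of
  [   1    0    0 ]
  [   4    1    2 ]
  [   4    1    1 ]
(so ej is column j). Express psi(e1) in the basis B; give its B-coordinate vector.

<0, 1, 0>

Column 1 of [psi]_B is the B-coordinate vector of psi(e1).
In standard coordinates psi(e1) = A e1 = <0, 1, 1>.
Converting to B: <0, 1, 1> = 0·e1 + e2 + 0·e3, so the coordinate vector is <0, 1, 0>.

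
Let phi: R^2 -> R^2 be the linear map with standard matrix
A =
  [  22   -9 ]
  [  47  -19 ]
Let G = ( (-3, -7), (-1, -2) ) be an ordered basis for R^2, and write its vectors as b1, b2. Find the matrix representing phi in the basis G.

[[2, 1], [-3, 1]]

Let P have columns b1, b2. Then [phi]_G = P^(-1) A P.
Here det P = -1, so P^(-1) is integer; computing A P first and then P^(-1)(A P) gives [[2, 1], [-3, 1]].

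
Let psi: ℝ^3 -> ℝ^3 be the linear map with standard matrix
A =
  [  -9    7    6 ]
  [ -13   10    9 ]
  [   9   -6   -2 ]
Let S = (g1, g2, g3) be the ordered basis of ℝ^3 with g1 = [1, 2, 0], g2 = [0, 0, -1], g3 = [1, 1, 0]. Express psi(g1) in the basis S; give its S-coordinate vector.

Compute psi(g1) = A g1 = [5, 7, -3] in standard coordinates.
Then write this in S-coordinates: solve for y in y_1 g1 + ... + y_3 g3 = [5, 7, -3].
This gives y = [2, 3, 3], which is column 1 of [psi]_S.

[2, 3, 3]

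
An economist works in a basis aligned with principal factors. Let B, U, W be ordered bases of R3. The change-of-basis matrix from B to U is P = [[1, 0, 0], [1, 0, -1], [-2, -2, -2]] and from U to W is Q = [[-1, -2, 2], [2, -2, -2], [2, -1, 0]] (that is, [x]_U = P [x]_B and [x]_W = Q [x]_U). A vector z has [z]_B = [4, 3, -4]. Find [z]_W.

[-32, 4, 0]

Apply P to get U-coordinates [4, 8, -6], then Q to get W-coordinates.
The result is [z]_W = [-32, 4, 0].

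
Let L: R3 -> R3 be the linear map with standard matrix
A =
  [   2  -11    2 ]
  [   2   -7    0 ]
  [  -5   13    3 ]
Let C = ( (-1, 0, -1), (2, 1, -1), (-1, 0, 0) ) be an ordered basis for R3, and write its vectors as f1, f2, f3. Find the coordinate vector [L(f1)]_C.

(0, -2, 0)

Column 1 of [L]_C is the C-coordinate vector of L(f1).
In standard coordinates L(f1) = A f1 = (-4, -2, 2).
Converting to C: (-4, -2, 2) = 0·f1 - 2f2 + 0·f3, so the coordinate vector is (0, -2, 0).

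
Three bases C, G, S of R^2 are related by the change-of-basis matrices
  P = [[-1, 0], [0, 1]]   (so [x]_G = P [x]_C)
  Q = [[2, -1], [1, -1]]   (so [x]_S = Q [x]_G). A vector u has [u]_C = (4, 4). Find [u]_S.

(-12, -8)

Composing the changes, [u]_S = Q P [u]_C.
Q P = [[-2, -1], [-1, -1]]; applying this to (4, 4) gives (-12, -8).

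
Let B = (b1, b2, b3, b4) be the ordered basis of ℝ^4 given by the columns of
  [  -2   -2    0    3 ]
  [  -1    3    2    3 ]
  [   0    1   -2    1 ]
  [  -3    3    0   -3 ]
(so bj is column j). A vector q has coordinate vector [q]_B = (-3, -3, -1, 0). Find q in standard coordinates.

q = M [q]_B, where M has columns b1, ..., b4.
Carrying out the matrix-vector product, q = (12, -8, -1, 0).

(12, -8, -1, 0)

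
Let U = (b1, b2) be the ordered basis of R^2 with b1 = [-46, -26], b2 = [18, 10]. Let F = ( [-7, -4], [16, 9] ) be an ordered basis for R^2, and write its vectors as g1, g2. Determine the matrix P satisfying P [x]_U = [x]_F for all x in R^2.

[[2, 2], [-2, 2]]

Let M have columns bj and N have columns gj. Then for every x, N [x]_F = x = M [x]_U, so P = N^(-1) M.
Since det N = 1, N^(-1) has integer entries; multiplying gives P = [[2, 2], [-2, 2]].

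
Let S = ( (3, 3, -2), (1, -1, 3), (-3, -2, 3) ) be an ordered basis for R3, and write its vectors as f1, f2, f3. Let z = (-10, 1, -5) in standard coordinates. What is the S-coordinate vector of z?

(1, -4, 3)

Write z = c_1 f1 + ... + c_3 f3 and solve for the c_i.
Solving this 3x3 system gives c = (1, -4, 3).
Check: f1 - 4f2 + 3f3 = (-10, 1, -5).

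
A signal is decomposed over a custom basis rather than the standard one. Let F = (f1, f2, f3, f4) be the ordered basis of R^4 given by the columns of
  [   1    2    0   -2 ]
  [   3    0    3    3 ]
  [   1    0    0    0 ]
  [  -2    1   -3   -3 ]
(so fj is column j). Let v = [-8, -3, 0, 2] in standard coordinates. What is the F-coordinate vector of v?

[0, -1, -4, 3]

[v]_F is the unique c with M c = v, where M has columns f1, ..., f4.
Solving this 4x4 system gives c = (0, -1, -4, 3).
Check: 0·f1 - f2 - 4f3 + 3f4 = [-8, -3, 0, 2].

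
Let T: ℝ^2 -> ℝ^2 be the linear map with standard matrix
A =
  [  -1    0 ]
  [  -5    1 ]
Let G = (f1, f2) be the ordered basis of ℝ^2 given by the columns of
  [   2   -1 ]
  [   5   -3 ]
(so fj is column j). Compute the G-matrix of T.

[[-1, 1], [0, 1]]

Let P have columns f1, f2. Then [T]_G = P^(-1) A P.
Here det P = -1, so P^(-1) is integer; computing A P first and then P^(-1)(A P) gives [[-1, 1], [0, 1]].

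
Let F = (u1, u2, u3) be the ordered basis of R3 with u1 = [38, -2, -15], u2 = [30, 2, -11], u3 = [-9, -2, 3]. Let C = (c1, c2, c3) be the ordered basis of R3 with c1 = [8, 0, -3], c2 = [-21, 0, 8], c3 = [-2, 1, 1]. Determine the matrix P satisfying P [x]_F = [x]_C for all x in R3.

[[-1, -1, 1], [-2, -2, 1], [-2, 2, -2]]

Column j of P is [uj]_C, since P maps F-coordinates to C-coordinates.
Expressing u1 in C: u1 = -c1 - 2c2 - 2c3, so column 1 of P is [-1, -2, -2].
Doing the same for each uj gives P = [[-1, -1, 1], [-2, -2, 1], [-2, 2, -2]].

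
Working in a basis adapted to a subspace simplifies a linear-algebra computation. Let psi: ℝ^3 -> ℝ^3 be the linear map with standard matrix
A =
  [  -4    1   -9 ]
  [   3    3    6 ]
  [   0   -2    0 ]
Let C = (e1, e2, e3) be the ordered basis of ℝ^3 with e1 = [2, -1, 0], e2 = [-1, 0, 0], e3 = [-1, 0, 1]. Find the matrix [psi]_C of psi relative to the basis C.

[[-3, 3, -3], [1, 2, -1], [2, 0, 0]]

Let P have columns e1, ..., e3. Then [psi]_C = P^(-1) A P.
Here det P = -1, so P^(-1) is integer; computing A P first and then P^(-1)(A P) gives [[-3, 3, -3], [1, 2, -1], [2, 0, 0]].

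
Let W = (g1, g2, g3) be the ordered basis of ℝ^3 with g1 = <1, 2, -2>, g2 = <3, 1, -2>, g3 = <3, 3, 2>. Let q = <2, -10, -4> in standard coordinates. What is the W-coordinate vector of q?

<-4, 4, -2>

[q]_W is the unique c with M c = q, where M has columns g1, ..., g3.
Row-reducing the augmented matrix [M | q] gives c = (-4, 4, -2).
Check: -4g1 + 4g2 - 2g3 = <2, -10, -4>.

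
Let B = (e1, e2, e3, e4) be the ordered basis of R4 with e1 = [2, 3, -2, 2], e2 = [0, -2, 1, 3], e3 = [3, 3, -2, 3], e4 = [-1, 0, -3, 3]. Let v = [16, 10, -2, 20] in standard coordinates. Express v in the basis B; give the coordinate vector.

We seek scalars with c_1 e1 + ... + c_4 e4 = v; equivalently solve M c = v where the columns of M are e1, ..., e4.
Gaussian elimination on [M | v] yields c = (4, 4, 2, -2).
Check: 4e1 + 4e2 + 2e3 - 2e4 = [16, 10, -2, 20].

[4, 4, 2, -2]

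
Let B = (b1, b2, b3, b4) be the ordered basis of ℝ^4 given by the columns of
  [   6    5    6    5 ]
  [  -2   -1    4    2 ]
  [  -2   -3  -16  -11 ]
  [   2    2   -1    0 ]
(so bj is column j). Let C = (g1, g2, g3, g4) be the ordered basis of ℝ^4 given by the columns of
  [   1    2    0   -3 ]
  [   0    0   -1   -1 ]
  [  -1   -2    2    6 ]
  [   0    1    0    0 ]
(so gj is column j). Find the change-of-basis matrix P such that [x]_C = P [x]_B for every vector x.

Let M have columns bj and N have columns gj. Then for every x, N [x]_C = x = M [x]_B, so P = N^(-1) M.
Since det N = -1, N^(-1) has integer entries; multiplying gives P = [[2, 1, 2, -1], [2, 2, -1, 0], [2, 1, -2, 0], [0, 0, -2, -2]].

[[2, 1, 2, -1], [2, 2, -1, 0], [2, 1, -2, 0], [0, 0, -2, -2]]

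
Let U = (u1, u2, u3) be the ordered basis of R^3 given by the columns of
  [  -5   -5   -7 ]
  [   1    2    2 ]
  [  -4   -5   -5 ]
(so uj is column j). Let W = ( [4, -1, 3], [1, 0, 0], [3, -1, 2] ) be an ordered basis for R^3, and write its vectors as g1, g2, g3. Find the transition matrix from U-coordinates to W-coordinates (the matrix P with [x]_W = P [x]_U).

Let M have columns uj and N have columns gj. Then for every x, N [x]_W = x = M [x]_U, so P = N^(-1) M.
Since det N = -1, N^(-1) has integer entries; multiplying gives P = [[-2, -1, -1], [0, 2, 0], [1, -1, -1]].

[[-2, -1, -1], [0, 2, 0], [1, -1, -1]]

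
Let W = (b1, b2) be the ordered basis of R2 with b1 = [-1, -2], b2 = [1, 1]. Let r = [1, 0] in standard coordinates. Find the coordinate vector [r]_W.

[1, 2]

[r]_W is the unique c with M c = r, where M has columns b1, b2.
System: -c_1 + c_2 = 1, -2c_1 + c_2 = 0; solving gives c_1 = 1, c_2 = 2.
Check: b1 + 2b2 = [1, 0].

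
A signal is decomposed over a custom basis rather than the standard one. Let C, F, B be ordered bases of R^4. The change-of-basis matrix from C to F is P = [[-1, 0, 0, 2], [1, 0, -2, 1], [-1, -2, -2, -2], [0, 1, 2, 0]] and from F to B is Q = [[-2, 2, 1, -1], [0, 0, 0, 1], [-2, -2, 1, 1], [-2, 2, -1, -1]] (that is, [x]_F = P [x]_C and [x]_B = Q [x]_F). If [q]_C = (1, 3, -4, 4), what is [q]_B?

(10, -5, -52, 24)

First [q]_F = P [q]_C = (7, 13, -7, -5).
Then [q]_B = Q [q]_F = (10, -5, -52, 24).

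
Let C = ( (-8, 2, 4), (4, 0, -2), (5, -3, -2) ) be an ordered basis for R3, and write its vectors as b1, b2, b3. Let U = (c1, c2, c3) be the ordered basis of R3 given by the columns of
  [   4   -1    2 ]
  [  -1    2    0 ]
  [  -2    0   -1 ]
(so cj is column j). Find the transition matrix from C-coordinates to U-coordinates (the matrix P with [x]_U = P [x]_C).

[[-2, 0, 1], [0, 0, -1], [0, 2, 0]]

Take x = bj: its C-coordinates are the j-th standard unit vector, so P e_j — column j of P — equals [bj]_U.
b1 = -2c1 + 0·c2 + 0·c3, giving column 1 = (-2, 0, 0); repeating for each j gives P = [[-2, 0, 1], [0, 0, -1], [0, 2, 0]].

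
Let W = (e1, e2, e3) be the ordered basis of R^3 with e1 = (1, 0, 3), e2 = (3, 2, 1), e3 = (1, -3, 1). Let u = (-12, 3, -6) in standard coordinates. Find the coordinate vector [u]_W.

(0, -3, -3)

Write u = c_1 e1 + ... + c_3 e3 and solve for the c_i.
Solving this 3x3 system gives c = (0, -3, -3).
Check: 0·e1 - 3e2 - 3e3 = (-12, 3, -6).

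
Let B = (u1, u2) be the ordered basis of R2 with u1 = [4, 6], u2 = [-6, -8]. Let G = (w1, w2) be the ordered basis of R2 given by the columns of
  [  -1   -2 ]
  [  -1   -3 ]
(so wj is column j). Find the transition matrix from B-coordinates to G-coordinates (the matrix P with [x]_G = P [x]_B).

Let M have columns uj and N have columns wj. Then for every x, N [x]_G = x = M [x]_B, so P = N^(-1) M.
Since det N = 1, N^(-1) has integer entries; multiplying gives P = [[0, 2], [-2, 2]].

[[0, 2], [-2, 2]]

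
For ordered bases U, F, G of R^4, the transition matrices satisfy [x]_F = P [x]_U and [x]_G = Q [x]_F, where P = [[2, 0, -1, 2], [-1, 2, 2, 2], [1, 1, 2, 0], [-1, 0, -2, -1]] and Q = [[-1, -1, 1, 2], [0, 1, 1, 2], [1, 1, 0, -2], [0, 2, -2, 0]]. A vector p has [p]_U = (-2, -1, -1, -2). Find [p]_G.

(20, 1, -25, -2)

First [p]_F = P [p]_U = (-7, -6, -5, 6).
Then [p]_G = Q [p]_F = (20, 1, -25, -2).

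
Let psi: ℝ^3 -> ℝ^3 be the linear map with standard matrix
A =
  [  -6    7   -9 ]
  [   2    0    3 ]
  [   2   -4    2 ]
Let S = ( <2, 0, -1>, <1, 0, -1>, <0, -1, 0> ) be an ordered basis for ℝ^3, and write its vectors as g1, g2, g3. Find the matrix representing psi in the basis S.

Let P have columns g1, ..., g3. Then [psi]_S = P^(-1) A P.
Here det P = -1, so P^(-1) is integer; computing A P first and then P^(-1)(A P) gives [[-1, 3, -3], [-1, -3, -1], [-1, 1, 0]].

[[-1, 3, -3], [-1, -3, -1], [-1, 1, 0]]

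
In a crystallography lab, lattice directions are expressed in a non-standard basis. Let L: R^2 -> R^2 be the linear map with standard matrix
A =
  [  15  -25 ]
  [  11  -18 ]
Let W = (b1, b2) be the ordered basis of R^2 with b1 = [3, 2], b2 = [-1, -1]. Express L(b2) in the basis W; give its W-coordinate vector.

Column 2 of [L]_W is the W-coordinate vector of L(b2).
In standard coordinates L(b2) = A b2 = [10, 7].
Converting to W: [10, 7] = 3b1 - b2, so the coordinate vector is [3, -1].

[3, -1]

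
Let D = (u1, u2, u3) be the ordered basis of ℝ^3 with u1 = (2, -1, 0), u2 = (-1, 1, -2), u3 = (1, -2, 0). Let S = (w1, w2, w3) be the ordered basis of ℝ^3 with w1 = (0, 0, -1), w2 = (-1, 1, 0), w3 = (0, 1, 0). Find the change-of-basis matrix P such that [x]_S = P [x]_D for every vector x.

Column j of P is [uj]_S, since P maps D-coordinates to S-coordinates.
Expressing u1 in S: u1 = 0·w1 - 2w2 + w3, so column 1 of P is (0, -2, 1).
Doing the same for each uj gives P = [[0, 2, 0], [-2, 1, -1], [1, 0, -1]].

[[0, 2, 0], [-2, 1, -1], [1, 0, -1]]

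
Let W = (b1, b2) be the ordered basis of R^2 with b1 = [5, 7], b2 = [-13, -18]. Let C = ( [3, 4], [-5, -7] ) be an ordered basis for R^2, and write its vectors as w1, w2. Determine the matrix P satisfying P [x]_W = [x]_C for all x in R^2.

[[0, -1], [-1, 2]]

Let M have columns bj and N have columns wj. Then for every x, N [x]_C = x = M [x]_W, so P = N^(-1) M.
Since det N = -1, N^(-1) has integer entries; multiplying gives P = [[0, -1], [-1, 2]].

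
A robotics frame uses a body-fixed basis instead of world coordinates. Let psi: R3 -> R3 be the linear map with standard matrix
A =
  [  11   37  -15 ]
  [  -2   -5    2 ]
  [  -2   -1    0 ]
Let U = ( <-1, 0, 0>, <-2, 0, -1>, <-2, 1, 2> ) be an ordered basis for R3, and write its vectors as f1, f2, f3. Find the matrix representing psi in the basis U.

The j-th column of [psi]_U is [psi(fj)]_U.
psi(f1) = A f1 = <-11, 2, 2> = 3f1 + 2f2 + 2f3, so column 1 is <3, 2, 2>.
Repeating for f2, f3 and assembling the columns gives [[3, 3, 3], [2, 0, 3], [2, 2, 3]].

[[3, 3, 3], [2, 0, 3], [2, 2, 3]]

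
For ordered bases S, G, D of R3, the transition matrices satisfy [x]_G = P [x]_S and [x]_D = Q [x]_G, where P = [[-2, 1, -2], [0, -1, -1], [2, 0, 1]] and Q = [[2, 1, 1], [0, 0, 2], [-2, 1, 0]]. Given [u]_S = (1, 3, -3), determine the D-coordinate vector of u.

First [u]_G = P [u]_S = (7, 0, -1).
Then [u]_D = Q [u]_G = (13, -2, -14).

(13, -2, -14)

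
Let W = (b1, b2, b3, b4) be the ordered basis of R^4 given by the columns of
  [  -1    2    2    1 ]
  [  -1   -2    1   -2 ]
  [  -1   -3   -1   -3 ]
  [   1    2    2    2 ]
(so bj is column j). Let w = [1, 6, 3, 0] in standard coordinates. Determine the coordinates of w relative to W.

[-2, -4, 2, 3]

Write w = c_1 b1 + ... + c_4 b4 and solve for the c_i.
Solving this 4x4 system gives c = (-2, -4, 2, 3).
Check: -2b1 - 4b2 + 2b3 + 3b4 = [1, 6, 3, 0].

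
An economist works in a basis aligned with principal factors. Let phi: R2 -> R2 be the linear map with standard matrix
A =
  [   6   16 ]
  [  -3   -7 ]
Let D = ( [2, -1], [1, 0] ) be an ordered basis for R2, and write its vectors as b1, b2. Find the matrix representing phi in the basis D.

With P the matrix whose columns are b1, b2, [phi]_D = P^(-1) A P.
Column by column: phi(b1) = A b1 = [-4, 1]; its D-coordinates [-1, -2] give column 1.
Continuing for each basis vector yields [phi]_D = [[-1, 3], [-2, 0]].

[[-1, 3], [-2, 0]]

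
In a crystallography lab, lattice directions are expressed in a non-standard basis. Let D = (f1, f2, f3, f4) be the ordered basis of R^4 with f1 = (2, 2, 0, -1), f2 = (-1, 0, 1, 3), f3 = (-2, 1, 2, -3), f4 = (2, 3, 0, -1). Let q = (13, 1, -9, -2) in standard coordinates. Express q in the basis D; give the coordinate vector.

(2, -3, -3, 0)

Write q = c_1 f1 + ... + c_4 f4 and solve for the c_i.
Gaussian elimination on [M | q] yields c = (2, -3, -3, 0).
Check: 2f1 - 3f2 - 3f3 + 0·f4 = (13, 1, -9, -2).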